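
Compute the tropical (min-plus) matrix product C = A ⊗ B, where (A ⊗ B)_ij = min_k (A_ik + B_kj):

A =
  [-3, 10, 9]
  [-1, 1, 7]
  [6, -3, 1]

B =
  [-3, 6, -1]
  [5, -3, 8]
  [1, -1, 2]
A ⊗ B =
  [-6, 3, -4]
  [-4, -2, -2]
  [2, -6, 3]

Apply the min-plus product entry-by-entry:
  C[0][0] = min over k of (A[0][0] + B[0][0] = -3 + -3 = -6, A[0][1] + B[1][0] = 10 + 5 = 15, A[0][2] + B[2][0] = 9 + 1 = 10) = -6 (attained at k = 0)
  C[0][1] = min over k of (A[0][0] + B[0][1] = -3 + 6 = 3, A[0][1] + B[1][1] = 10 + -3 = 7, A[0][2] + B[2][1] = 9 + -1 = 8) = 3 (attained at k = 0)
  C[0][2] = min over k of (A[0][0] + B[0][2] = -3 + -1 = -4, A[0][1] + B[1][2] = 10 + 8 = 18, A[0][2] + B[2][2] = 9 + 2 = 11) = -4 (attained at k = 0)
  C[1][0] = min over k of (A[1][0] + B[0][0] = -1 + -3 = -4, A[1][1] + B[1][0] = 1 + 5 = 6, A[1][2] + B[2][0] = 7 + 1 = 8) = -4 (attained at k = 0)
  C[1][1] = min over k of (A[1][0] + B[0][1] = -1 + 6 = 5, A[1][1] + B[1][1] = 1 + -3 = -2, A[1][2] + B[2][1] = 7 + -1 = 6) = -2 (attained at k = 1)
  C[1][2] = min over k of (A[1][0] + B[0][2] = -1 + -1 = -2, A[1][1] + B[1][2] = 1 + 8 = 9, A[1][2] + B[2][2] = 7 + 2 = 9) = -2 (attained at k = 0)
  C[2][0] = min over k of (A[2][0] + B[0][0] = 6 + -3 = 3, A[2][1] + B[1][0] = -3 + 5 = 2, A[2][2] + B[2][0] = 1 + 1 = 2) = 2 (attained at k = 1)
  C[2][1] = min over k of (A[2][0] + B[0][1] = 6 + 6 = 12, A[2][1] + B[1][1] = -3 + -3 = -6, A[2][2] + B[2][1] = 1 + -1 = 0) = -6 (attained at k = 1)
  C[2][2] = min over k of (A[2][0] + B[0][2] = 6 + -1 = 5, A[2][1] + B[1][2] = -3 + 8 = 5, A[2][2] + B[2][2] = 1 + 2 = 3) = 3 (attained at k = 2)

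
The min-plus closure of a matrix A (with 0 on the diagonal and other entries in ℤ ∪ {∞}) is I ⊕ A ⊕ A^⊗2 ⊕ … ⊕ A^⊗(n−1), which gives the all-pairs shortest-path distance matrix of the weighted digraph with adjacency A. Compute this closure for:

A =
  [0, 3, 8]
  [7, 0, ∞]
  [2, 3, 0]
Closure =
  [0, 3, 8]
  [7, 0, 15]
  [2, 3, 0]

This is the Floyd-Warshall all-pairs shortest-path computation. For each intermediate vertex k = 0, 1, …, 2, update dist[i][j] ← min(dist[i][j], dist[i][k] + dist[k][j]). The final matrix gives, for each (i, j), the minimum total weight of any directed path from i to j (possibly empty when i = j).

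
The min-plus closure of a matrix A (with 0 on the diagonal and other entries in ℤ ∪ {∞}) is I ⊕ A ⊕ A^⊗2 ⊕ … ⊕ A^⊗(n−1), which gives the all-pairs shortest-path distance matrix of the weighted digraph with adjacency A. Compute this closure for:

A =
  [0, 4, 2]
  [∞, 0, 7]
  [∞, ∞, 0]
Closure =
  [0, 4, 2]
  [∞, 0, 7]
  [∞, ∞, 0]

This is the Floyd-Warshall all-pairs shortest-path computation. For each intermediate vertex k = 0, 1, …, 2, update dist[i][j] ← min(dist[i][j], dist[i][k] + dist[k][j]). The final matrix gives, for each (i, j), the minimum total weight of any directed path from i to j (possibly empty when i = j).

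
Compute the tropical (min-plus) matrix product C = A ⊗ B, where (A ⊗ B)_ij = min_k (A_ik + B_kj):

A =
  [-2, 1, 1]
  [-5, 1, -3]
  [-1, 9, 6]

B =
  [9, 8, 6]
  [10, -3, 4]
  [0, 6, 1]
A ⊗ B =
  [1, -2, 2]
  [-3, -2, -2]
  [6, 6, 5]

Apply the min-plus product entry-by-entry:
  C[0][0] = min over k of (A[0][0] + B[0][0] = -2 + 9 = 7, A[0][1] + B[1][0] = 1 + 10 = 11, A[0][2] + B[2][0] = 1 + 0 = 1) = 1 (attained at k = 2)
  C[0][1] = min over k of (A[0][0] + B[0][1] = -2 + 8 = 6, A[0][1] + B[1][1] = 1 + -3 = -2, A[0][2] + B[2][1] = 1 + 6 = 7) = -2 (attained at k = 1)
  C[0][2] = min over k of (A[0][0] + B[0][2] = -2 + 6 = 4, A[0][1] + B[1][2] = 1 + 4 = 5, A[0][2] + B[2][2] = 1 + 1 = 2) = 2 (attained at k = 2)
  C[1][0] = min over k of (A[1][0] + B[0][0] = -5 + 9 = 4, A[1][1] + B[1][0] = 1 + 10 = 11, A[1][2] + B[2][0] = -3 + 0 = -3) = -3 (attained at k = 2)
  C[1][1] = min over k of (A[1][0] + B[0][1] = -5 + 8 = 3, A[1][1] + B[1][1] = 1 + -3 = -2, A[1][2] + B[2][1] = -3 + 6 = 3) = -2 (attained at k = 1)
  C[1][2] = min over k of (A[1][0] + B[0][2] = -5 + 6 = 1, A[1][1] + B[1][2] = 1 + 4 = 5, A[1][2] + B[2][2] = -3 + 1 = -2) = -2 (attained at k = 2)
  C[2][0] = min over k of (A[2][0] + B[0][0] = -1 + 9 = 8, A[2][1] + B[1][0] = 9 + 10 = 19, A[2][2] + B[2][0] = 6 + 0 = 6) = 6 (attained at k = 2)
  C[2][1] = min over k of (A[2][0] + B[0][1] = -1 + 8 = 7, A[2][1] + B[1][1] = 9 + -3 = 6, A[2][2] + B[2][1] = 6 + 6 = 12) = 6 (attained at k = 1)
  C[2][2] = min over k of (A[2][0] + B[0][2] = -1 + 6 = 5, A[2][1] + B[1][2] = 9 + 4 = 13, A[2][2] + B[2][2] = 6 + 1 = 7) = 5 (attained at k = 0)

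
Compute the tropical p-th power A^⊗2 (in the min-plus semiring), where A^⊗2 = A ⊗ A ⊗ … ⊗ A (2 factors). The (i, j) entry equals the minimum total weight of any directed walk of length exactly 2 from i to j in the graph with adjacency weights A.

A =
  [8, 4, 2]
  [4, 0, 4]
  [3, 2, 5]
A^⊗2 =
  [5, 4, 7]
  [4, 0, 4]
  [6, 2, 5]

Each entry (A^⊗2)_ij equals the minimum over all length-2 walks i = v_0 → v_1 → … → v_2 = j of Σ_t A[v_t][v_{t+1}]. For example, for (i, j) = (0, 2) we minimise over 3 possible intermediate vertex sequences; the minimum is 7, attained along the walk 0 → 2 → 2.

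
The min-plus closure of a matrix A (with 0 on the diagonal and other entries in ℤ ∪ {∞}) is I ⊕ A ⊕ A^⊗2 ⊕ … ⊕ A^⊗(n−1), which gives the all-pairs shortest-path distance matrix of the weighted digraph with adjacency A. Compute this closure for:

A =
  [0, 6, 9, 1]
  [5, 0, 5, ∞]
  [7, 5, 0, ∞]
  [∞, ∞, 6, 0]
Closure =
  [0, 6, 7, 1]
  [5, 0, 5, 6]
  [7, 5, 0, 8]
  [13, 11, 6, 0]

This is the Floyd-Warshall all-pairs shortest-path computation. For each intermediate vertex k = 0, 1, …, 3, update dist[i][j] ← min(dist[i][j], dist[i][k] + dist[k][j]). The final matrix gives, for each (i, j), the minimum total weight of any directed path from i to j (possibly empty when i = j).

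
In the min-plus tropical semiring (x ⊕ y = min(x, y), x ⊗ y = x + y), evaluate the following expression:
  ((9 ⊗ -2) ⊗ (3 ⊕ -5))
((9 ⊗ -2) ⊗ (3 ⊕ -5)) = 2

Expand innermost to outermost. Recall ⊕ takes the minimum of its arguments and ⊗ takes their sum. Working out the expression ((9 ⊗ -2) ⊗ (3 ⊕ -5)) gives 2.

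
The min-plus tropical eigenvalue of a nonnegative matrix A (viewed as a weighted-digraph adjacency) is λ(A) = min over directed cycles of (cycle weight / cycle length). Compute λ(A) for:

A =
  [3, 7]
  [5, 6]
λ(A) = 3

Enumerate directed cycles and compute their means (weight / length). Sample:
  cycle 0 → 0: weight = 3, length = 1, mean = 3/1 ≈ 3.000
  cycle 1 → 1: weight = 6, length = 1, mean = 6/1 ≈ 6.000
  cycle 0 → 1 → 0: weight = 12, length = 2, mean = 12/2 ≈ 6.000
  cycle 1 → 0 → 1: weight = 12, length = 2, mean = 12/2 ≈ 6.000
Minimum mean = 3.000, attained e.g. along the cycle 0 → 0 with weight 3 and length 1. So λ(A) = 3/1 = 3.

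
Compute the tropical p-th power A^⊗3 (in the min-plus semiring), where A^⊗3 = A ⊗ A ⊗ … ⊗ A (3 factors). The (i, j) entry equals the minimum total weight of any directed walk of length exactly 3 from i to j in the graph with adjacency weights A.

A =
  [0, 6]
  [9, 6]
A^⊗3 =
  [0, 6]
  [9, 15]

Each entry (A^⊗3)_ij equals the minimum over all length-3 walks i = v_0 → v_1 → … → v_3 = j of Σ_t A[v_t][v_{t+1}]. For example, for (i, j) = (0, 1) we minimise over 4 possible intermediate vertex sequences; the minimum is 6, attained along the walk 0 → 0 → 0 → 1.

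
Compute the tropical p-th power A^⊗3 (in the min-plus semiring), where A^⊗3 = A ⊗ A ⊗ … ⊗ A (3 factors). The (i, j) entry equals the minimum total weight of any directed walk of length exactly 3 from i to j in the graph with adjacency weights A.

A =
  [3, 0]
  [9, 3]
A^⊗3 =
  [9, 6]
  [15, 9]

Each entry (A^⊗3)_ij equals the minimum over all length-3 walks i = v_0 → v_1 → … → v_3 = j of Σ_t A[v_t][v_{t+1}]. For example, for (i, j) = (0, 1) we minimise over 4 possible intermediate vertex sequences; the minimum is 6, attained along the walk 0 → 0 → 0 → 1.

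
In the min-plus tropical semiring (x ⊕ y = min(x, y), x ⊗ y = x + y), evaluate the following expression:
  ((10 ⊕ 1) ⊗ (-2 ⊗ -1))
((10 ⊕ 1) ⊗ (-2 ⊗ -1)) = -2

Expand innermost to outermost. Recall ⊕ takes the minimum of its arguments and ⊗ takes their sum. Working out the expression ((10 ⊕ 1) ⊗ (-2 ⊗ -1)) gives -2.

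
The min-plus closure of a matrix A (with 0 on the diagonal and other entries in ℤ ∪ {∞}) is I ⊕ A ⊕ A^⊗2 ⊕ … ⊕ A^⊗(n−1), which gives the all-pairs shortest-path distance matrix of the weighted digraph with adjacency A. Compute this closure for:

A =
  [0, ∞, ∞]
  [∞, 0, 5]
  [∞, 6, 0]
Closure =
  [0, ∞, ∞]
  [∞, 0, 5]
  [∞, 6, 0]

This is the Floyd-Warshall all-pairs shortest-path computation. For each intermediate vertex k = 0, 1, …, 2, update dist[i][j] ← min(dist[i][j], dist[i][k] + dist[k][j]). The final matrix gives, for each (i, j), the minimum total weight of any directed path from i to j (possibly empty when i = j).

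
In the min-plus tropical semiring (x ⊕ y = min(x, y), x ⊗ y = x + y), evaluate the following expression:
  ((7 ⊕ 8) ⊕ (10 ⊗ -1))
((7 ⊕ 8) ⊕ (10 ⊗ -1)) = 7

Expand innermost to outermost. Recall ⊕ takes the minimum of its arguments and ⊗ takes their sum. Working out the expression ((7 ⊕ 8) ⊕ (10 ⊗ -1)) gives 7.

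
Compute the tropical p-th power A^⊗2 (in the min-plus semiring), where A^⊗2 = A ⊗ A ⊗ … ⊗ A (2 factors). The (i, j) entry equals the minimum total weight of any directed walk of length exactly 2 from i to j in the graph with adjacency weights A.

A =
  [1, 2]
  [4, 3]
A^⊗2 =
  [2, 3]
  [5, 6]

Each entry (A^⊗2)_ij equals the minimum over all length-2 walks i = v_0 → v_1 → … → v_2 = j of Σ_t A[v_t][v_{t+1}]. For example, for (i, j) = (0, 1) we minimise over 2 possible intermediate vertex sequences; the minimum is 3, attained along the walk 0 → 0 → 1.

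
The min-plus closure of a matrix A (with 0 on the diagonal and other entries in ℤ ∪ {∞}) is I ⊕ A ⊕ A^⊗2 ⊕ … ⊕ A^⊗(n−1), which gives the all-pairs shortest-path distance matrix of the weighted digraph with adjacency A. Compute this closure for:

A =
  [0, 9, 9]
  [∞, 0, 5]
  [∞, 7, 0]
Closure =
  [0, 9, 9]
  [∞, 0, 5]
  [∞, 7, 0]

This is the Floyd-Warshall all-pairs shortest-path computation. For each intermediate vertex k = 0, 1, …, 2, update dist[i][j] ← min(dist[i][j], dist[i][k] + dist[k][j]). The final matrix gives, for each (i, j), the minimum total weight of any directed path from i to j (possibly empty when i = j).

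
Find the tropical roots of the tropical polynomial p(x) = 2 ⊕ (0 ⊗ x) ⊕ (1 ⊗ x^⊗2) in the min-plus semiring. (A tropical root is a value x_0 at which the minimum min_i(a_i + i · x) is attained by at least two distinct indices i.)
Roots: {-1, 2}

Each tropical root is a break point of the lower envelope of the lines y = a_i + i · x (there are 3 lines, with slopes 0, 1, ..., 2). Only the lines that attain the minimum somewhere contribute to roots; other lines are dominated. Here the surviving (envelope) indices are i = 2, i = 1, i = 0.
Intersections between consecutive envelope lines give the roots: for adjacent envelope indices i < j the intersection is x = (a_i − a_j) / (j − i). Reading off the sorted break points: {-1, 2}.
Verification: at each break x_0, at least two indices attain the minimum of min_i(a_i + i · x_0).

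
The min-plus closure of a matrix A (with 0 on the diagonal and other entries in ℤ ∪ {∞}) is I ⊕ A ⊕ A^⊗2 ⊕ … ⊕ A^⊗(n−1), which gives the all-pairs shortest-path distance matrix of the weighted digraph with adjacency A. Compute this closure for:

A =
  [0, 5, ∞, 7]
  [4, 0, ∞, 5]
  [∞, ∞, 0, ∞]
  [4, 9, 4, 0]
Closure =
  [0, 5, 11, 7]
  [4, 0, 9, 5]
  [∞, ∞, 0, ∞]
  [4, 9, 4, 0]

This is the Floyd-Warshall all-pairs shortest-path computation. For each intermediate vertex k = 0, 1, …, 3, update dist[i][j] ← min(dist[i][j], dist[i][k] + dist[k][j]). The final matrix gives, for each (i, j), the minimum total weight of any directed path from i to j (possibly empty when i = j).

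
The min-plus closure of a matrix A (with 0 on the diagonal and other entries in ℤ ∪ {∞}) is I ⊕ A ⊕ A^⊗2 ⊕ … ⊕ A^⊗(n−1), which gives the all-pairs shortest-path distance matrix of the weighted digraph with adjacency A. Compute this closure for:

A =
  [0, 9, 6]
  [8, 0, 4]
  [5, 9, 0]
Closure =
  [0, 9, 6]
  [8, 0, 4]
  [5, 9, 0]

This is the Floyd-Warshall all-pairs shortest-path computation. For each intermediate vertex k = 0, 1, …, 2, update dist[i][j] ← min(dist[i][j], dist[i][k] + dist[k][j]). The final matrix gives, for each (i, j), the minimum total weight of any directed path from i to j (possibly empty when i = j).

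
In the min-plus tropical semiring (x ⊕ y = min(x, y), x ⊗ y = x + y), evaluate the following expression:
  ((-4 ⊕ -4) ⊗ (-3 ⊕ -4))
((-4 ⊕ -4) ⊗ (-3 ⊕ -4)) = -8

Expand innermost to outermost. Recall ⊕ takes the minimum of its arguments and ⊗ takes their sum. Working out the expression ((-4 ⊕ -4) ⊗ (-3 ⊕ -4)) gives -8.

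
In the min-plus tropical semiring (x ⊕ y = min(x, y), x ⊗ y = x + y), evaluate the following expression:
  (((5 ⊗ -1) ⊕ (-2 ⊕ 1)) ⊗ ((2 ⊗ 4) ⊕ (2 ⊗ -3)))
(((5 ⊗ -1) ⊕ (-2 ⊕ 1)) ⊗ ((2 ⊗ 4) ⊕ (2 ⊗ -3))) = -3

Expand innermost to outermost. Recall ⊕ takes the minimum of its arguments and ⊗ takes their sum. Working out the expression (((5 ⊗ -1) ⊕ (-2 ⊕ 1)) ⊗ ((2 ⊗ 4) ⊕ (2 ⊗ -3))) gives -3.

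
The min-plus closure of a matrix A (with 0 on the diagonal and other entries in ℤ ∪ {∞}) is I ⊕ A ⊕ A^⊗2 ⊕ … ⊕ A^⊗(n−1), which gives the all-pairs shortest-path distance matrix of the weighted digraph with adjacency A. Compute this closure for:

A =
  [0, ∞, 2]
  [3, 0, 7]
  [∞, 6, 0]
Closure =
  [0, 8, 2]
  [3, 0, 5]
  [9, 6, 0]

This is the Floyd-Warshall all-pairs shortest-path computation. For each intermediate vertex k = 0, 1, …, 2, update dist[i][j] ← min(dist[i][j], dist[i][k] + dist[k][j]). The final matrix gives, for each (i, j), the minimum total weight of any directed path from i to j (possibly empty when i = j).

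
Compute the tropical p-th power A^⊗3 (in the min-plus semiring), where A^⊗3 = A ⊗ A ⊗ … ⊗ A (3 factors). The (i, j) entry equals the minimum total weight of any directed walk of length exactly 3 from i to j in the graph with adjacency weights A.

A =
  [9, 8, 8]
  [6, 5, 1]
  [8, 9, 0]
A^⊗3 =
  [16, 17, 8]
  [9, 10, 1]
  [8, 9, 0]

Each entry (A^⊗3)_ij equals the minimum over all length-3 walks i = v_0 → v_1 → … → v_3 = j of Σ_t A[v_t][v_{t+1}]. For example, for (i, j) = (0, 2) we minimise over 9 possible intermediate vertex sequences; the minimum is 8, attained along the walk 0 → 2 → 2 → 2.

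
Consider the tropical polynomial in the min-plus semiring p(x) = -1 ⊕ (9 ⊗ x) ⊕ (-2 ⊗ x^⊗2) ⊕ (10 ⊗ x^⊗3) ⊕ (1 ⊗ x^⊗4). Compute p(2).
p(2) = -1

A tropical monomial a ⊗ x^⊗i evaluates to a + i · x. Evaluating each term at x = 2:
  Term 0 contributes -1 + 0 · 2 = -1
  Term 1 contributes 9 + 1 · 2 = 11
  Term 2 contributes -2 + 2 · 2 = 2
  Term 3 contributes 10 + 3 · 2 = 16
  Term 4 contributes 1 + 4 · 2 = 9
p(2) = ⊕ of these = min[-1, 11, 2, 16, 9] = -1.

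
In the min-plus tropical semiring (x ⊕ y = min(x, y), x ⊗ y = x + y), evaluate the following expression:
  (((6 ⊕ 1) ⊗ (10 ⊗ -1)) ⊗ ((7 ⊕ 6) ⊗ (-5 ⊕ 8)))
(((6 ⊕ 1) ⊗ (10 ⊗ -1)) ⊗ ((7 ⊕ 6) ⊗ (-5 ⊕ 8))) = 11

Expand innermost to outermost. Recall ⊕ takes the minimum of its arguments and ⊗ takes their sum. Working out the expression (((6 ⊕ 1) ⊗ (10 ⊗ -1)) ⊗ ((7 ⊕ 6) ⊗ (-5 ⊕ 8))) gives 11.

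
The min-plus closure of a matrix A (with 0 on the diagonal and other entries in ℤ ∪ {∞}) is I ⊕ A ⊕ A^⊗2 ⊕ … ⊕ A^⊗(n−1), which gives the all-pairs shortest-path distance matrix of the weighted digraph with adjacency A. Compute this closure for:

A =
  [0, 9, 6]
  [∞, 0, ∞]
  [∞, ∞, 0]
Closure =
  [0, 9, 6]
  [∞, 0, ∞]
  [∞, ∞, 0]

This is the Floyd-Warshall all-pairs shortest-path computation. For each intermediate vertex k = 0, 1, …, 2, update dist[i][j] ← min(dist[i][j], dist[i][k] + dist[k][j]). The final matrix gives, for each (i, j), the minimum total weight of any directed path from i to j (possibly empty when i = j).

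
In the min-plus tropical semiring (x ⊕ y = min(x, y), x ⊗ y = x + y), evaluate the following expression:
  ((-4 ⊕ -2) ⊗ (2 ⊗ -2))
((-4 ⊕ -2) ⊗ (2 ⊗ -2)) = -4

Expand innermost to outermost. Recall ⊕ takes the minimum of its arguments and ⊗ takes their sum. Working out the expression ((-4 ⊕ -2) ⊗ (2 ⊗ -2)) gives -4.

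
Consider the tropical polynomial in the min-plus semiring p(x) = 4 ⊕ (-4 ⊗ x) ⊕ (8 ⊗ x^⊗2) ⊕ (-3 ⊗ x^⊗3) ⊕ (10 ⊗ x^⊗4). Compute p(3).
p(3) = -1

A tropical monomial a ⊗ x^⊗i evaluates to a + i · x. Evaluating each term at x = 3:
  Term 0 contributes 4 + 0 · 3 = 4
  Term 1 contributes -4 + 1 · 3 = -1
  Term 2 contributes 8 + 2 · 3 = 14
  Term 3 contributes -3 + 3 · 3 = 6
  Term 4 contributes 10 + 4 · 3 = 22
p(3) = ⊕ of these = min[4, -1, 14, 6, 22] = -1.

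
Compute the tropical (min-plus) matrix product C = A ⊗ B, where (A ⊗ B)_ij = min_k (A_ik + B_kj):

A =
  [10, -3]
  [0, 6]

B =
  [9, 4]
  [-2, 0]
A ⊗ B =
  [-5, -3]
  [4, 4]

Apply the min-plus product entry-by-entry:
  C[0][0] = min over k of (A[0][0] + B[0][0] = 10 + 9 = 19, A[0][1] + B[1][0] = -3 + -2 = -5) = -5 (attained at k = 1)
  C[0][1] = min over k of (A[0][0] + B[0][1] = 10 + 4 = 14, A[0][1] + B[1][1] = -3 + 0 = -3) = -3 (attained at k = 1)
  C[1][0] = min over k of (A[1][0] + B[0][0] = 0 + 9 = 9, A[1][1] + B[1][0] = 6 + -2 = 4) = 4 (attained at k = 1)
  C[1][1] = min over k of (A[1][0] + B[0][1] = 0 + 4 = 4, A[1][1] + B[1][1] = 6 + 0 = 6) = 4 (attained at k = 0)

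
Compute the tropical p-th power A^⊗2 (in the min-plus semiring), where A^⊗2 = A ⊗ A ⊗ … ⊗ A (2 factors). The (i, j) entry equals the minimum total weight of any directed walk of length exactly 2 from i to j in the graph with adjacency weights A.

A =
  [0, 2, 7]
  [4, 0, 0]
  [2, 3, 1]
A^⊗2 =
  [0, 2, 2]
  [2, 0, 0]
  [2, 3, 2]

Each entry (A^⊗2)_ij equals the minimum over all length-2 walks i = v_0 → v_1 → … → v_2 = j of Σ_t A[v_t][v_{t+1}]. For example, for (i, j) = (0, 2) we minimise over 3 possible intermediate vertex sequences; the minimum is 2, attained along the walk 0 → 1 → 2.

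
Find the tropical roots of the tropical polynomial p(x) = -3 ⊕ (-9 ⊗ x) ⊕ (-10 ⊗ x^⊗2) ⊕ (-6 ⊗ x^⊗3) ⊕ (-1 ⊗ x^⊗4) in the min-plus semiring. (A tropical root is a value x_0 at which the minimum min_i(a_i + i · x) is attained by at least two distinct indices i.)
Roots: {-5, -4, 1, 6}

Each tropical root is a break point of the lower envelope of the lines y = a_i + i · x (there are 5 lines, with slopes 0, 1, ..., 4). Only the lines that attain the minimum somewhere contribute to roots; other lines are dominated. Here the surviving (envelope) indices are i = 4, i = 3, i = 2, i = 1, i = 0.
Intersections between consecutive envelope lines give the roots: for adjacent envelope indices i < j the intersection is x = (a_i − a_j) / (j − i). Reading off the sorted break points: {-5, -4, 1, 6}.
Verification: at each break x_0, at least two indices attain the minimum of min_i(a_i + i · x_0).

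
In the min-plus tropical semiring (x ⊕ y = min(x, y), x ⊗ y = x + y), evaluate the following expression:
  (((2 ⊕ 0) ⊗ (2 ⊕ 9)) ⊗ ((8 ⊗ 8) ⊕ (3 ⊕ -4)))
(((2 ⊕ 0) ⊗ (2 ⊕ 9)) ⊗ ((8 ⊗ 8) ⊕ (3 ⊕ -4))) = -2

Expand innermost to outermost. Recall ⊕ takes the minimum of its arguments and ⊗ takes their sum. Working out the expression (((2 ⊕ 0) ⊗ (2 ⊕ 9)) ⊗ ((8 ⊗ 8) ⊕ (3 ⊕ -4))) gives -2.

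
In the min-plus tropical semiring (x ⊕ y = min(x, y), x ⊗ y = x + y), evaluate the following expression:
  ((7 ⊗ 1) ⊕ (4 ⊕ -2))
((7 ⊗ 1) ⊕ (4 ⊕ -2)) = -2

Expand innermost to outermost. Recall ⊕ takes the minimum of its arguments and ⊗ takes their sum. Working out the expression ((7 ⊗ 1) ⊕ (4 ⊕ -2)) gives -2.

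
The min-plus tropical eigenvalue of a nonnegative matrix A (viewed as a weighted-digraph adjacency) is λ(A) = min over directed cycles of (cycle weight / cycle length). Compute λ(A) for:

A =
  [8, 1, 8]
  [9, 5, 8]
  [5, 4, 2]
λ(A) = 2

Enumerate directed cycles and compute their means (weight / length). Sample:
  cycle 0 → 0: weight = 8, length = 1, mean = 8/1 ≈ 8.000
  cycle 1 → 1: weight = 5, length = 1, mean = 5/1 ≈ 5.000
  cycle 2 → 2: weight = 2, length = 1, mean = 2/1 ≈ 2.000
  cycle 0 → 1 → 0: weight = 10, length = 2, mean = 10/2 ≈ 5.000
  cycle 0 → 2 → 0: weight = 13, length = 2, mean = 13/2 ≈ 6.500
  cycle 1 → 0 → 1: weight = 10, length = 2, mean = 10/2 ≈ 5.000
Minimum mean = 2.000, attained e.g. along the cycle 2 → 2 with weight 2 and length 1. So λ(A) = 2/1 = 2.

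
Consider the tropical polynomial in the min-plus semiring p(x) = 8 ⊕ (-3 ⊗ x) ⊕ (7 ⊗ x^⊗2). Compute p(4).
p(4) = 1

A tropical monomial a ⊗ x^⊗i evaluates to a + i · x. Evaluating each term at x = 4:
  Term 0 contributes 8 + 0 · 4 = 8
  Term 1 contributes -3 + 1 · 4 = 1
  Term 2 contributes 7 + 2 · 4 = 15
p(4) = ⊕ of these = min[8, 1, 15] = 1.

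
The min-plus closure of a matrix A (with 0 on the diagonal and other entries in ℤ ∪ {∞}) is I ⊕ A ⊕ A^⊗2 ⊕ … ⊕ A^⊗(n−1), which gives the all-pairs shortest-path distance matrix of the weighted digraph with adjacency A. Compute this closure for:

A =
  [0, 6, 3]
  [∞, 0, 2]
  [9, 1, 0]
Closure =
  [0, 4, 3]
  [11, 0, 2]
  [9, 1, 0]

This is the Floyd-Warshall all-pairs shortest-path computation. For each intermediate vertex k = 0, 1, …, 2, update dist[i][j] ← min(dist[i][j], dist[i][k] + dist[k][j]). The final matrix gives, for each (i, j), the minimum total weight of any directed path from i to j (possibly empty when i = j).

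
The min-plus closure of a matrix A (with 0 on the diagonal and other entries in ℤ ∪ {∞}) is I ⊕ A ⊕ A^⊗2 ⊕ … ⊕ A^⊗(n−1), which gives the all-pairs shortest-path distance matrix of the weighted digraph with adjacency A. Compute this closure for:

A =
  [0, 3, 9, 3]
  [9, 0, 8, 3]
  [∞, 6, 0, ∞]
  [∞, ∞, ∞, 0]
Closure =
  [0, 3, 9, 3]
  [9, 0, 8, 3]
  [15, 6, 0, 9]
  [∞, ∞, ∞, 0]

This is the Floyd-Warshall all-pairs shortest-path computation. For each intermediate vertex k = 0, 1, …, 3, update dist[i][j] ← min(dist[i][j], dist[i][k] + dist[k][j]). The final matrix gives, for each (i, j), the minimum total weight of any directed path from i to j (possibly empty when i = j).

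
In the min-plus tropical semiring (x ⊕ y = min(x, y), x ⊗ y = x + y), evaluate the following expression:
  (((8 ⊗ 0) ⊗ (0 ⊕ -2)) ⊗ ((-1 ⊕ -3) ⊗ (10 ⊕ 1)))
(((8 ⊗ 0) ⊗ (0 ⊕ -2)) ⊗ ((-1 ⊕ -3) ⊗ (10 ⊕ 1))) = 4

Expand innermost to outermost. Recall ⊕ takes the minimum of its arguments and ⊗ takes their sum. Working out the expression (((8 ⊗ 0) ⊗ (0 ⊕ -2)) ⊗ ((-1 ⊕ -3) ⊗ (10 ⊕ 1))) gives 4.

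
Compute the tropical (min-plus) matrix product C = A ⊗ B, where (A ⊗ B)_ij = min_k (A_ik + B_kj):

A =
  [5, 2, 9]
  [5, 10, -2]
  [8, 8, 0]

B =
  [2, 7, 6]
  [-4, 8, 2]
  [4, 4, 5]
A ⊗ B =
  [-2, 10, 4]
  [2, 2, 3]
  [4, 4, 5]

Apply the min-plus product entry-by-entry:
  C[0][0] = min over k of (A[0][0] + B[0][0] = 5 + 2 = 7, A[0][1] + B[1][0] = 2 + -4 = -2, A[0][2] + B[2][0] = 9 + 4 = 13) = -2 (attained at k = 1)
  C[0][1] = min over k of (A[0][0] + B[0][1] = 5 + 7 = 12, A[0][1] + B[1][1] = 2 + 8 = 10, A[0][2] + B[2][1] = 9 + 4 = 13) = 10 (attained at k = 1)
  C[0][2] = min over k of (A[0][0] + B[0][2] = 5 + 6 = 11, A[0][1] + B[1][2] = 2 + 2 = 4, A[0][2] + B[2][2] = 9 + 5 = 14) = 4 (attained at k = 1)
  C[1][0] = min over k of (A[1][0] + B[0][0] = 5 + 2 = 7, A[1][1] + B[1][0] = 10 + -4 = 6, A[1][2] + B[2][0] = -2 + 4 = 2) = 2 (attained at k = 2)
  C[1][1] = min over k of (A[1][0] + B[0][1] = 5 + 7 = 12, A[1][1] + B[1][1] = 10 + 8 = 18, A[1][2] + B[2][1] = -2 + 4 = 2) = 2 (attained at k = 2)
  C[1][2] = min over k of (A[1][0] + B[0][2] = 5 + 6 = 11, A[1][1] + B[1][2] = 10 + 2 = 12, A[1][2] + B[2][2] = -2 + 5 = 3) = 3 (attained at k = 2)
  C[2][0] = min over k of (A[2][0] + B[0][0] = 8 + 2 = 10, A[2][1] + B[1][0] = 8 + -4 = 4, A[2][2] + B[2][0] = 0 + 4 = 4) = 4 (attained at k = 1)
  C[2][1] = min over k of (A[2][0] + B[0][1] = 8 + 7 = 15, A[2][1] + B[1][1] = 8 + 8 = 16, A[2][2] + B[2][1] = 0 + 4 = 4) = 4 (attained at k = 2)
  C[2][2] = min over k of (A[2][0] + B[0][2] = 8 + 6 = 14, A[2][1] + B[1][2] = 8 + 2 = 10, A[2][2] + B[2][2] = 0 + 5 = 5) = 5 (attained at k = 2)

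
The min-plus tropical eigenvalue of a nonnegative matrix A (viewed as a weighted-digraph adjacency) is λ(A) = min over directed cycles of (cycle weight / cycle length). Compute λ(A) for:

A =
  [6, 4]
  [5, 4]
λ(A) = 4

Enumerate directed cycles and compute their means (weight / length). Sample:
  cycle 0 → 0: weight = 6, length = 1, mean = 6/1 ≈ 6.000
  cycle 1 → 1: weight = 4, length = 1, mean = 4/1 ≈ 4.000
  cycle 0 → 1 → 0: weight = 9, length = 2, mean = 9/2 ≈ 4.500
  cycle 1 → 0 → 1: weight = 9, length = 2, mean = 9/2 ≈ 4.500
Minimum mean = 4.000, attained e.g. along the cycle 1 → 1 with weight 4 and length 1. So λ(A) = 4/1 = 4.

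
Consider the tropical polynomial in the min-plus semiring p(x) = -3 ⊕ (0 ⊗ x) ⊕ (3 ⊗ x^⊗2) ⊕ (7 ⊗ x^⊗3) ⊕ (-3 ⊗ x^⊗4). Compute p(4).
p(4) = -3

A tropical monomial a ⊗ x^⊗i evaluates to a + i · x. Evaluating each term at x = 4:
  Term 0 contributes -3 + 0 · 4 = -3
  Term 1 contributes 0 + 1 · 4 = 4
  Term 2 contributes 3 + 2 · 4 = 11
  Term 3 contributes 7 + 3 · 4 = 19
  Term 4 contributes -3 + 4 · 4 = 13
p(4) = ⊕ of these = min[-3, 4, 11, 19, 13] = -3.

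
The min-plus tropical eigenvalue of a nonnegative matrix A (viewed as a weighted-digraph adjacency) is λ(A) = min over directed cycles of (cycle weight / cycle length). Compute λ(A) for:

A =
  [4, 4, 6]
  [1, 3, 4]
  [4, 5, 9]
λ(A) = 5/2

Enumerate directed cycles and compute their means (weight / length). Sample:
  cycle 0 → 0: weight = 4, length = 1, mean = 4/1 ≈ 4.000
  cycle 1 → 1: weight = 3, length = 1, mean = 3/1 ≈ 3.000
  cycle 2 → 2: weight = 9, length = 1, mean = 9/1 ≈ 9.000
  cycle 0 → 1 → 0: weight = 5, length = 2, mean = 5/2 ≈ 2.500
  cycle 0 → 2 → 0: weight = 10, length = 2, mean = 10/2 ≈ 5.000
  cycle 1 → 0 → 1: weight = 5, length = 2, mean = 5/2 ≈ 2.500
Minimum mean = 2.500, attained e.g. along the cycle 0 → 1 → 0 with weight 5 and length 2. So λ(A) = 5/2 = 5/2.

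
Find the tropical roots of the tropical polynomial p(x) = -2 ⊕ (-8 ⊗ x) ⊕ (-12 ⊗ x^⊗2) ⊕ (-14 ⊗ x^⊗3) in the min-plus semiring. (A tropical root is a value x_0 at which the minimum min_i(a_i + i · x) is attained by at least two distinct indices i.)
Roots: {2, 4, 6}

Each tropical root is a break point of the lower envelope of the lines y = a_i + i · x (there are 4 lines, with slopes 0, 1, ..., 3). Only the lines that attain the minimum somewhere contribute to roots; other lines are dominated. Here the surviving (envelope) indices are i = 3, i = 2, i = 1, i = 0.
Intersections between consecutive envelope lines give the roots: for adjacent envelope indices i < j the intersection is x = (a_i − a_j) / (j − i). Reading off the sorted break points: {2, 4, 6}.
Verification: at each break x_0, at least two indices attain the minimum of min_i(a_i + i · x_0).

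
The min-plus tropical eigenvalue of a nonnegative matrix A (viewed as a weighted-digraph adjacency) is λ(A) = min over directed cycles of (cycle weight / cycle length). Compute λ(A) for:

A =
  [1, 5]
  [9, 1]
λ(A) = 1

Enumerate directed cycles and compute their means (weight / length). Sample:
  cycle 0 → 0: weight = 1, length = 1, mean = 1/1 ≈ 1.000
  cycle 1 → 1: weight = 1, length = 1, mean = 1/1 ≈ 1.000
  cycle 0 → 1 → 0: weight = 14, length = 2, mean = 14/2 ≈ 7.000
  cycle 1 → 0 → 1: weight = 14, length = 2, mean = 14/2 ≈ 7.000
Minimum mean = 1.000, attained e.g. along the cycle 0 → 0 with weight 1 and length 1. So λ(A) = 1/1 = 1.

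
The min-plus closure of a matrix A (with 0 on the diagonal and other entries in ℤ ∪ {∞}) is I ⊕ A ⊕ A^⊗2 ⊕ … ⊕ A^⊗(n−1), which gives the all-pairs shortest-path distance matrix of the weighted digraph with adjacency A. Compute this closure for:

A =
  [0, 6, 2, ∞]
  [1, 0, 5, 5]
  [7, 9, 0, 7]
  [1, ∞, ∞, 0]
Closure =
  [0, 6, 2, 9]
  [1, 0, 3, 5]
  [7, 9, 0, 7]
  [1, 7, 3, 0]

This is the Floyd-Warshall all-pairs shortest-path computation. For each intermediate vertex k = 0, 1, …, 3, update dist[i][j] ← min(dist[i][j], dist[i][k] + dist[k][j]). The final matrix gives, for each (i, j), the minimum total weight of any directed path from i to j (possibly empty when i = j).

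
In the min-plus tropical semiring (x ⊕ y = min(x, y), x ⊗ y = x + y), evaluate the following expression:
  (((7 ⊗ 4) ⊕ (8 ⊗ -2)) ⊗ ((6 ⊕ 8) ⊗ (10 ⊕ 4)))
(((7 ⊗ 4) ⊕ (8 ⊗ -2)) ⊗ ((6 ⊕ 8) ⊗ (10 ⊕ 4))) = 16

Expand innermost to outermost. Recall ⊕ takes the minimum of its arguments and ⊗ takes their sum. Working out the expression (((7 ⊗ 4) ⊕ (8 ⊗ -2)) ⊗ ((6 ⊕ 8) ⊗ (10 ⊕ 4))) gives 16.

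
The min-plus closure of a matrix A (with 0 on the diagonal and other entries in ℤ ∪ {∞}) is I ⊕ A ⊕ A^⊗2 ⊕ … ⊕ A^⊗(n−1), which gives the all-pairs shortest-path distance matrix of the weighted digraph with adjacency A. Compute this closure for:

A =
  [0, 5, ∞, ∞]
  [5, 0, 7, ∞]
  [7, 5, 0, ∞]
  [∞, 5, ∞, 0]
Closure =
  [0, 5, 12, ∞]
  [5, 0, 7, ∞]
  [7, 5, 0, ∞]
  [10, 5, 12, 0]

This is the Floyd-Warshall all-pairs shortest-path computation. For each intermediate vertex k = 0, 1, …, 3, update dist[i][j] ← min(dist[i][j], dist[i][k] + dist[k][j]). The final matrix gives, for each (i, j), the minimum total weight of any directed path from i to j (possibly empty when i = j).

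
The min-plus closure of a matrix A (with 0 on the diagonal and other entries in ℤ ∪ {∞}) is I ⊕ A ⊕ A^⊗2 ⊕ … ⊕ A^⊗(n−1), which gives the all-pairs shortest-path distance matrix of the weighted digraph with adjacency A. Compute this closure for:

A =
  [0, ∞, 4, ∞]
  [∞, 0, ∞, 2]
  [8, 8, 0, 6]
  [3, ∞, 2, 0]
Closure =
  [0, 12, 4, 10]
  [5, 0, 4, 2]
  [8, 8, 0, 6]
  [3, 10, 2, 0]

This is the Floyd-Warshall all-pairs shortest-path computation. For each intermediate vertex k = 0, 1, …, 3, update dist[i][j] ← min(dist[i][j], dist[i][k] + dist[k][j]). The final matrix gives, for each (i, j), the minimum total weight of any directed path from i to j (possibly empty when i = j).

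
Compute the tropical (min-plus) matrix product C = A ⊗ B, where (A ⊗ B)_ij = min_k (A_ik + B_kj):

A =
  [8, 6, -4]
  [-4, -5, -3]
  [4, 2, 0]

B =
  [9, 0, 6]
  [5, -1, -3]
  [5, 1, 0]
A ⊗ B =
  [1, -3, -4]
  [0, -6, -8]
  [5, 1, -1]

Apply the min-plus product entry-by-entry:
  C[0][0] = min over k of (A[0][0] + B[0][0] = 8 + 9 = 17, A[0][1] + B[1][0] = 6 + 5 = 11, A[0][2] + B[2][0] = -4 + 5 = 1) = 1 (attained at k = 2)
  C[0][1] = min over k of (A[0][0] + B[0][1] = 8 + 0 = 8, A[0][1] + B[1][1] = 6 + -1 = 5, A[0][2] + B[2][1] = -4 + 1 = -3) = -3 (attained at k = 2)
  C[0][2] = min over k of (A[0][0] + B[0][2] = 8 + 6 = 14, A[0][1] + B[1][2] = 6 + -3 = 3, A[0][2] + B[2][2] = -4 + 0 = -4) = -4 (attained at k = 2)
  C[1][0] = min over k of (A[1][0] + B[0][0] = -4 + 9 = 5, A[1][1] + B[1][0] = -5 + 5 = 0, A[1][2] + B[2][0] = -3 + 5 = 2) = 0 (attained at k = 1)
  C[1][1] = min over k of (A[1][0] + B[0][1] = -4 + 0 = -4, A[1][1] + B[1][1] = -5 + -1 = -6, A[1][2] + B[2][1] = -3 + 1 = -2) = -6 (attained at k = 1)
  C[1][2] = min over k of (A[1][0] + B[0][2] = -4 + 6 = 2, A[1][1] + B[1][2] = -5 + -3 = -8, A[1][2] + B[2][2] = -3 + 0 = -3) = -8 (attained at k = 1)
  C[2][0] = min over k of (A[2][0] + B[0][0] = 4 + 9 = 13, A[2][1] + B[1][0] = 2 + 5 = 7, A[2][2] + B[2][0] = 0 + 5 = 5) = 5 (attained at k = 2)
  C[2][1] = min over k of (A[2][0] + B[0][1] = 4 + 0 = 4, A[2][1] + B[1][1] = 2 + -1 = 1, A[2][2] + B[2][1] = 0 + 1 = 1) = 1 (attained at k = 1)
  C[2][2] = min over k of (A[2][0] + B[0][2] = 4 + 6 = 10, A[2][1] + B[1][2] = 2 + -3 = -1, A[2][2] + B[2][2] = 0 + 0 = 0) = -1 (attained at k = 1)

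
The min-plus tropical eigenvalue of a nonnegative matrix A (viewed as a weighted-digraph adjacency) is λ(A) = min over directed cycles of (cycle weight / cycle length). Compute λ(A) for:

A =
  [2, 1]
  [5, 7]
λ(A) = 2

Enumerate directed cycles and compute their means (weight / length). Sample:
  cycle 0 → 0: weight = 2, length = 1, mean = 2/1 ≈ 2.000
  cycle 1 → 1: weight = 7, length = 1, mean = 7/1 ≈ 7.000
  cycle 0 → 1 → 0: weight = 6, length = 2, mean = 6/2 ≈ 3.000
  cycle 1 → 0 → 1: weight = 6, length = 2, mean = 6/2 ≈ 3.000
Minimum mean = 2.000, attained e.g. along the cycle 0 → 0 with weight 2 and length 1. So λ(A) = 2/1 = 2.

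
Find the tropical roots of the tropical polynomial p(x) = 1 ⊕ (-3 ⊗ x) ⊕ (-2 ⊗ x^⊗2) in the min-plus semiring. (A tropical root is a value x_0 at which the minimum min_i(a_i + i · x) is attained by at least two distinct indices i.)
Roots: {-1, 4}

Each tropical root is a break point of the lower envelope of the lines y = a_i + i · x (there are 3 lines, with slopes 0, 1, ..., 2). Only the lines that attain the minimum somewhere contribute to roots; other lines are dominated. Here the surviving (envelope) indices are i = 2, i = 1, i = 0.
Intersections between consecutive envelope lines give the roots: for adjacent envelope indices i < j the intersection is x = (a_i − a_j) / (j − i). Reading off the sorted break points: {-1, 4}.
Verification: at each break x_0, at least two indices attain the minimum of min_i(a_i + i · x_0).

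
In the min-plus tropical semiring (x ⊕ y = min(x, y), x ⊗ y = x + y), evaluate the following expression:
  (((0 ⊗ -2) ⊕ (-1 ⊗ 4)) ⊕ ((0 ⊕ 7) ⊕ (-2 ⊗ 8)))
(((0 ⊗ -2) ⊕ (-1 ⊗ 4)) ⊕ ((0 ⊕ 7) ⊕ (-2 ⊗ 8))) = -2

Expand innermost to outermost. Recall ⊕ takes the minimum of its arguments and ⊗ takes their sum. Working out the expression (((0 ⊗ -2) ⊕ (-1 ⊗ 4)) ⊕ ((0 ⊕ 7) ⊕ (-2 ⊗ 8))) gives -2.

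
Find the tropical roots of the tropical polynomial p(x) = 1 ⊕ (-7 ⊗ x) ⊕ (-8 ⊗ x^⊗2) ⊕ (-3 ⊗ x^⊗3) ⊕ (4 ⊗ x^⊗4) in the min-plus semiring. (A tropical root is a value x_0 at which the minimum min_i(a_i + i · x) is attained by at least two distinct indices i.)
Roots: {-7, -5, 1, 8}

Each tropical root is a break point of the lower envelope of the lines y = a_i + i · x (there are 5 lines, with slopes 0, 1, ..., 4). Only the lines that attain the minimum somewhere contribute to roots; other lines are dominated. Here the surviving (envelope) indices are i = 4, i = 3, i = 2, i = 1, i = 0.
Intersections between consecutive envelope lines give the roots: for adjacent envelope indices i < j the intersection is x = (a_i − a_j) / (j − i). Reading off the sorted break points: {-7, -5, 1, 8}.
Verification: at each break x_0, at least two indices attain the minimum of min_i(a_i + i · x_0).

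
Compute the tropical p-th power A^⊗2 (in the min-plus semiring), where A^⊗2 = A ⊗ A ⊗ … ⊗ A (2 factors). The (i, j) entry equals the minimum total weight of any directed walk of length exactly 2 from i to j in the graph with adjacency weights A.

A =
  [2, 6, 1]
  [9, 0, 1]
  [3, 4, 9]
A^⊗2 =
  [4, 5, 3]
  [4, 0, 1]
  [5, 4, 4]

Each entry (A^⊗2)_ij equals the minimum over all length-2 walks i = v_0 → v_1 → … → v_2 = j of Σ_t A[v_t][v_{t+1}]. For example, for (i, j) = (0, 2) we minimise over 3 possible intermediate vertex sequences; the minimum is 3, attained along the walk 0 → 0 → 2.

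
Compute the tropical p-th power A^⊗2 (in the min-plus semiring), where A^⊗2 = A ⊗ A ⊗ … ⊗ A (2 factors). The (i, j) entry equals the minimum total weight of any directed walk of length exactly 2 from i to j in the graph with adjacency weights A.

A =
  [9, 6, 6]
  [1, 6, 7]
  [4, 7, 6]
A^⊗2 =
  [7, 12, 12]
  [7, 7, 7]
  [8, 10, 10]

Each entry (A^⊗2)_ij equals the minimum over all length-2 walks i = v_0 → v_1 → … → v_2 = j of Σ_t A[v_t][v_{t+1}]. For example, for (i, j) = (0, 2) we minimise over 3 possible intermediate vertex sequences; the minimum is 12, attained along the walk 0 → 2 → 2.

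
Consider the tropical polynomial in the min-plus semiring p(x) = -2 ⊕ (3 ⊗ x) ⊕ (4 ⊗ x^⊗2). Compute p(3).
p(3) = -2

A tropical monomial a ⊗ x^⊗i evaluates to a + i · x. Evaluating each term at x = 3:
  Term 0 contributes -2 + 0 · 3 = -2
  Term 1 contributes 3 + 1 · 3 = 6
  Term 2 contributes 4 + 2 · 3 = 10
p(3) = ⊕ of these = min[-2, 6, 10] = -2.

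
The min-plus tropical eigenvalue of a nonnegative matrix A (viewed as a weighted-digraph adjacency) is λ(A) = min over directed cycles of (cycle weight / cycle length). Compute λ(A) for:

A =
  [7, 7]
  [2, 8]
λ(A) = 9/2

Enumerate directed cycles and compute their means (weight / length). Sample:
  cycle 0 → 0: weight = 7, length = 1, mean = 7/1 ≈ 7.000
  cycle 1 → 1: weight = 8, length = 1, mean = 8/1 ≈ 8.000
  cycle 0 → 1 → 0: weight = 9, length = 2, mean = 9/2 ≈ 4.500
  cycle 1 → 0 → 1: weight = 9, length = 2, mean = 9/2 ≈ 4.500
Minimum mean = 4.500, attained e.g. along the cycle 0 → 1 → 0 with weight 9 and length 2. So λ(A) = 9/2 = 9/2.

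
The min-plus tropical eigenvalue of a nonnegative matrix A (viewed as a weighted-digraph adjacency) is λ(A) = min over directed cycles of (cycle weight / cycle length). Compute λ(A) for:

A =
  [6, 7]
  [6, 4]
λ(A) = 4

Enumerate directed cycles and compute their means (weight / length). Sample:
  cycle 0 → 0: weight = 6, length = 1, mean = 6/1 ≈ 6.000
  cycle 1 → 1: weight = 4, length = 1, mean = 4/1 ≈ 4.000
  cycle 0 → 1 → 0: weight = 13, length = 2, mean = 13/2 ≈ 6.500
  cycle 1 → 0 → 1: weight = 13, length = 2, mean = 13/2 ≈ 6.500
Minimum mean = 4.000, attained e.g. along the cycle 1 → 1 with weight 4 and length 1. So λ(A) = 4/1 = 4.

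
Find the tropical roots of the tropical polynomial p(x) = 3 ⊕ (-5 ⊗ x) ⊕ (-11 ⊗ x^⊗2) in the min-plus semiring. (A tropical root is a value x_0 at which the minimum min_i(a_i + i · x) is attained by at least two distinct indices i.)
Roots: {6, 8}

Each tropical root is a break point of the lower envelope of the lines y = a_i + i · x (there are 3 lines, with slopes 0, 1, ..., 2). Only the lines that attain the minimum somewhere contribute to roots; other lines are dominated. Here the surviving (envelope) indices are i = 2, i = 1, i = 0.
Intersections between consecutive envelope lines give the roots: for adjacent envelope indices i < j the intersection is x = (a_i − a_j) / (j − i). Reading off the sorted break points: {6, 8}.
Verification: at each break x_0, at least two indices attain the minimum of min_i(a_i + i · x_0).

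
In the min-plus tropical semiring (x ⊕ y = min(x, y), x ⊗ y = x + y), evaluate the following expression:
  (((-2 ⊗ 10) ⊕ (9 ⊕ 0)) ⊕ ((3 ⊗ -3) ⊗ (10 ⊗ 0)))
(((-2 ⊗ 10) ⊕ (9 ⊕ 0)) ⊕ ((3 ⊗ -3) ⊗ (10 ⊗ 0))) = 0

Expand innermost to outermost. Recall ⊕ takes the minimum of its arguments and ⊗ takes their sum. Working out the expression (((-2 ⊗ 10) ⊕ (9 ⊕ 0)) ⊕ ((3 ⊗ -3) ⊗ (10 ⊗ 0))) gives 0.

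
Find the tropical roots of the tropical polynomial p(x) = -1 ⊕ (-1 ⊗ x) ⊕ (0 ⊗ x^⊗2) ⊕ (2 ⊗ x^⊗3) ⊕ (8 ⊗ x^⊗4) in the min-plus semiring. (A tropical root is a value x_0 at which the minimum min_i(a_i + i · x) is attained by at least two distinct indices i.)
Roots: {-6, -2, -1, 0}

Each tropical root is a break point of the lower envelope of the lines y = a_i + i · x (there are 5 lines, with slopes 0, 1, ..., 4). Only the lines that attain the minimum somewhere contribute to roots; other lines are dominated. Here the surviving (envelope) indices are i = 4, i = 3, i = 2, i = 1, i = 0.
Intersections between consecutive envelope lines give the roots: for adjacent envelope indices i < j the intersection is x = (a_i − a_j) / (j − i). Reading off the sorted break points: {-6, -2, -1, 0}.
Verification: at each break x_0, at least two indices attain the minimum of min_i(a_i + i · x_0).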